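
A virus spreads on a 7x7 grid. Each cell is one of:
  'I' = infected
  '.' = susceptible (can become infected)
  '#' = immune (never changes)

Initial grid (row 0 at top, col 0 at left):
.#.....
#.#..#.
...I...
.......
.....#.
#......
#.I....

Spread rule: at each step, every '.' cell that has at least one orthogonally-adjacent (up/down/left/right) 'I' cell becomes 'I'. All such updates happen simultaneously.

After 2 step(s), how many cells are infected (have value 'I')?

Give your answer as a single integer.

Step 0 (initial): 2 infected
Step 1: +7 new -> 9 infected
Step 2: +11 new -> 20 infected

Answer: 20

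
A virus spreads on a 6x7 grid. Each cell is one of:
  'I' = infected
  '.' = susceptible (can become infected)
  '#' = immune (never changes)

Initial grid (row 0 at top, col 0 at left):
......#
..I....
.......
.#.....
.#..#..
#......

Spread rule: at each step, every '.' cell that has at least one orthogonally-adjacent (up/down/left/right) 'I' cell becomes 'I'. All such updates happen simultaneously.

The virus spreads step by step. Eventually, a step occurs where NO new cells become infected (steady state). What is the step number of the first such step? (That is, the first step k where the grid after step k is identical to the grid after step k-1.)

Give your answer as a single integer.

Answer: 9

Derivation:
Step 0 (initial): 1 infected
Step 1: +4 new -> 5 infected
Step 2: +7 new -> 12 infected
Step 3: +7 new -> 19 infected
Step 4: +7 new -> 26 infected
Step 5: +5 new -> 31 infected
Step 6: +3 new -> 34 infected
Step 7: +2 new -> 36 infected
Step 8: +1 new -> 37 infected
Step 9: +0 new -> 37 infected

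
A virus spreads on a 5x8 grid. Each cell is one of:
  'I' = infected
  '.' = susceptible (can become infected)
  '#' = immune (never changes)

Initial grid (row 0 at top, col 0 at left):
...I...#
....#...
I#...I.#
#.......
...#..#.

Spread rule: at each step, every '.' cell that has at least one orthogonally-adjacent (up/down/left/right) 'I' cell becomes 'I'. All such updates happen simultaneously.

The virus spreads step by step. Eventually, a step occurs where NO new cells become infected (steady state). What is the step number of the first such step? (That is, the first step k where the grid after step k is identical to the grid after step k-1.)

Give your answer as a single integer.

Step 0 (initial): 3 infected
Step 1: +8 new -> 11 infected
Step 2: +10 new -> 21 infected
Step 3: +6 new -> 27 infected
Step 4: +2 new -> 29 infected
Step 5: +2 new -> 31 infected
Step 6: +1 new -> 32 infected
Step 7: +1 new -> 33 infected
Step 8: +0 new -> 33 infected

Answer: 8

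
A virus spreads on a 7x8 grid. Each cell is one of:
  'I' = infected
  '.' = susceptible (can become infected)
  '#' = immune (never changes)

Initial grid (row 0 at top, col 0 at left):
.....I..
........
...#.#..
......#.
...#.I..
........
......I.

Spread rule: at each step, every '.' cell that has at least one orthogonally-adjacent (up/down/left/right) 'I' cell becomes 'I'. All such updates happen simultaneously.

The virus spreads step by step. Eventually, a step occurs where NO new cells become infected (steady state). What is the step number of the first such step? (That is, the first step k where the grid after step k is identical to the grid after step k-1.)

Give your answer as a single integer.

Answer: 8

Derivation:
Step 0 (initial): 3 infected
Step 1: +10 new -> 13 infected
Step 2: +9 new -> 22 infected
Step 3: +9 new -> 31 infected
Step 4: +6 new -> 37 infected
Step 5: +7 new -> 44 infected
Step 6: +6 new -> 50 infected
Step 7: +2 new -> 52 infected
Step 8: +0 new -> 52 infected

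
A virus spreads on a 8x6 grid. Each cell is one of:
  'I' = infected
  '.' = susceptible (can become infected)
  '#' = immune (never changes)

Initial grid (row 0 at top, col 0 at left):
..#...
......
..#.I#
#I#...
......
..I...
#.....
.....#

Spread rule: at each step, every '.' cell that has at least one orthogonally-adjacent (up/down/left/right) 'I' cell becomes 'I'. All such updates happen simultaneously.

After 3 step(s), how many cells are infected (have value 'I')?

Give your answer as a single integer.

Step 0 (initial): 3 infected
Step 1: +9 new -> 12 infected
Step 2: +15 new -> 27 infected
Step 3: +10 new -> 37 infected

Answer: 37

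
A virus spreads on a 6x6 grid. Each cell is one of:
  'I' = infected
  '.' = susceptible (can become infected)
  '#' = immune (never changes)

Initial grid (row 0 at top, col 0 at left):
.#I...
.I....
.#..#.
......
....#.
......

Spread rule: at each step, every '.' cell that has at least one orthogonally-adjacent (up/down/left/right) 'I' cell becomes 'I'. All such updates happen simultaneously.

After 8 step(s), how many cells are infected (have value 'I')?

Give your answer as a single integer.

Answer: 32

Derivation:
Step 0 (initial): 2 infected
Step 1: +3 new -> 5 infected
Step 2: +5 new -> 10 infected
Step 3: +5 new -> 15 infected
Step 4: +5 new -> 20 infected
Step 5: +6 new -> 26 infected
Step 6: +3 new -> 29 infected
Step 7: +2 new -> 31 infected
Step 8: +1 new -> 32 infected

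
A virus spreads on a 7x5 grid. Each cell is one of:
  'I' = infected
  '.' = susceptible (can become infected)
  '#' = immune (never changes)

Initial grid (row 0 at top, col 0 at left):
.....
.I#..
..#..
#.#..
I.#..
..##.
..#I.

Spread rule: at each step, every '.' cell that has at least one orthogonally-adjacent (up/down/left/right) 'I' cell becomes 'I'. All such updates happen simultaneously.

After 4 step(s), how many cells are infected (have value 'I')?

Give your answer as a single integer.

Answer: 23

Derivation:
Step 0 (initial): 3 infected
Step 1: +6 new -> 9 infected
Step 2: +7 new -> 16 infected
Step 3: +3 new -> 19 infected
Step 4: +4 new -> 23 infected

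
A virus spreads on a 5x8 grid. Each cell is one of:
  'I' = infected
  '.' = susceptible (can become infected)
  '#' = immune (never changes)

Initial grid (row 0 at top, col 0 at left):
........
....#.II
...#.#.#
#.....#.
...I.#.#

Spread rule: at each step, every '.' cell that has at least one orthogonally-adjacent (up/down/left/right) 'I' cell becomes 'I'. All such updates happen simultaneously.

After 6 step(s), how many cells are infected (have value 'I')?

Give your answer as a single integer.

Answer: 29

Derivation:
Step 0 (initial): 3 infected
Step 1: +7 new -> 10 infected
Step 2: +4 new -> 14 infected
Step 3: +6 new -> 20 infected
Step 4: +3 new -> 23 infected
Step 5: +4 new -> 27 infected
Step 6: +2 new -> 29 infected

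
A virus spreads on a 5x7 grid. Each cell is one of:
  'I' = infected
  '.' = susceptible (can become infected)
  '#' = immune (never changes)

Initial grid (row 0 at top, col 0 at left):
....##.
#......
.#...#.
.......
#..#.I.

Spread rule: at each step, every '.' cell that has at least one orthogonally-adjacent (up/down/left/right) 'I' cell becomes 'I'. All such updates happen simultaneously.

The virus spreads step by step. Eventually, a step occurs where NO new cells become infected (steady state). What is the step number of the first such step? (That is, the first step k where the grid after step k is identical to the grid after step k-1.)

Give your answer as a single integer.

Step 0 (initial): 1 infected
Step 1: +3 new -> 4 infected
Step 2: +2 new -> 6 infected
Step 3: +3 new -> 9 infected
Step 4: +4 new -> 13 infected
Step 5: +6 new -> 19 infected
Step 6: +4 new -> 23 infected
Step 7: +3 new -> 26 infected
Step 8: +1 new -> 27 infected
Step 9: +1 new -> 28 infected
Step 10: +0 new -> 28 infected

Answer: 10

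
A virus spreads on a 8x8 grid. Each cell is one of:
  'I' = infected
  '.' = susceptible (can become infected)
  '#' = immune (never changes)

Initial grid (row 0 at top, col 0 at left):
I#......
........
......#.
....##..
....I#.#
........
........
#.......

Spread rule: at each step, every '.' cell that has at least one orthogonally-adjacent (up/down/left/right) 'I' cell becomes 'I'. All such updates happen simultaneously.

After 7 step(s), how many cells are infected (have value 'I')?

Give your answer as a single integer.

Answer: 54

Derivation:
Step 0 (initial): 2 infected
Step 1: +3 new -> 5 infected
Step 2: +7 new -> 12 infected
Step 3: +11 new -> 23 infected
Step 4: +13 new -> 36 infected
Step 5: +9 new -> 45 infected
Step 6: +6 new -> 51 infected
Step 7: +3 new -> 54 infected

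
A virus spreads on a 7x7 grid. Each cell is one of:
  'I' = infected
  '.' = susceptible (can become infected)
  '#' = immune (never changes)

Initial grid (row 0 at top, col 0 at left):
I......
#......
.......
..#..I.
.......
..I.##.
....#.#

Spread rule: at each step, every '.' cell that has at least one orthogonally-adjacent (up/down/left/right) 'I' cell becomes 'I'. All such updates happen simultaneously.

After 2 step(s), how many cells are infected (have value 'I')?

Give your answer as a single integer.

Step 0 (initial): 3 infected
Step 1: +9 new -> 12 infected
Step 2: +13 new -> 25 infected

Answer: 25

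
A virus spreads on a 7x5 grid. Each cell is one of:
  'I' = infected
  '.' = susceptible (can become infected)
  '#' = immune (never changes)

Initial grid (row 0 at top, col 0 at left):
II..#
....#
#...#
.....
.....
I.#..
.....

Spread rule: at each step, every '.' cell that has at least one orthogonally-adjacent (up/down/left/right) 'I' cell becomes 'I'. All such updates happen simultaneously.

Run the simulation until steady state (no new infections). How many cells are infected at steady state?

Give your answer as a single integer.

Answer: 30

Derivation:
Step 0 (initial): 3 infected
Step 1: +6 new -> 9 infected
Step 2: +6 new -> 15 infected
Step 3: +5 new -> 20 infected
Step 4: +4 new -> 24 infected
Step 5: +4 new -> 28 infected
Step 6: +2 new -> 30 infected
Step 7: +0 new -> 30 infected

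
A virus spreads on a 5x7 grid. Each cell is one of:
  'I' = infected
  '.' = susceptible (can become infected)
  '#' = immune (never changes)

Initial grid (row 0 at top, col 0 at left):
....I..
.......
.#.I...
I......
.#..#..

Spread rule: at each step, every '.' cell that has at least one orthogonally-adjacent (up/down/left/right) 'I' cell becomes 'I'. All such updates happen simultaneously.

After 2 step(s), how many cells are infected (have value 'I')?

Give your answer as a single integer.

Answer: 22

Derivation:
Step 0 (initial): 3 infected
Step 1: +10 new -> 13 infected
Step 2: +9 new -> 22 infected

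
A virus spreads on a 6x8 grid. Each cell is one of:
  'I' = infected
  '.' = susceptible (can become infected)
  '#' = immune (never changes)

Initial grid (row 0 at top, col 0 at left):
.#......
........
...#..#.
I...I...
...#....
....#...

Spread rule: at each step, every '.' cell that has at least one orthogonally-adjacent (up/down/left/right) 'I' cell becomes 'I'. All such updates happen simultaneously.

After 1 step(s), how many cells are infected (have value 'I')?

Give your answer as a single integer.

Answer: 9

Derivation:
Step 0 (initial): 2 infected
Step 1: +7 new -> 9 infected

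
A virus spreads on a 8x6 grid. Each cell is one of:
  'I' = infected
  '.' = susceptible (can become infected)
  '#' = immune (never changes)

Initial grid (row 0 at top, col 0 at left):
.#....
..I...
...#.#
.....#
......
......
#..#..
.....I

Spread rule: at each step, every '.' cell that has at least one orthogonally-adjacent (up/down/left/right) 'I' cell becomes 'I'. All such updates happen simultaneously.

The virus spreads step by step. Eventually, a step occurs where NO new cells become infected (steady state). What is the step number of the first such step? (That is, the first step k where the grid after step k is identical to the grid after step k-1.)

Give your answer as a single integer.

Answer: 7

Derivation:
Step 0 (initial): 2 infected
Step 1: +6 new -> 8 infected
Step 2: +8 new -> 16 infected
Step 3: +11 new -> 27 infected
Step 4: +10 new -> 37 infected
Step 5: +4 new -> 41 infected
Step 6: +1 new -> 42 infected
Step 7: +0 new -> 42 infected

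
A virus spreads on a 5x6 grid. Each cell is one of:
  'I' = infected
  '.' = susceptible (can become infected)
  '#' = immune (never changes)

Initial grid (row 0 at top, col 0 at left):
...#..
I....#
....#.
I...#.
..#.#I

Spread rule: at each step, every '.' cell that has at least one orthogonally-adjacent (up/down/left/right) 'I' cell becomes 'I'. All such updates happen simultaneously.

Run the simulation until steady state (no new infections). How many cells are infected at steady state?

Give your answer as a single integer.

Step 0 (initial): 3 infected
Step 1: +6 new -> 9 infected
Step 2: +6 new -> 15 infected
Step 3: +4 new -> 19 infected
Step 4: +3 new -> 22 infected
Step 5: +1 new -> 23 infected
Step 6: +1 new -> 24 infected
Step 7: +0 new -> 24 infected

Answer: 24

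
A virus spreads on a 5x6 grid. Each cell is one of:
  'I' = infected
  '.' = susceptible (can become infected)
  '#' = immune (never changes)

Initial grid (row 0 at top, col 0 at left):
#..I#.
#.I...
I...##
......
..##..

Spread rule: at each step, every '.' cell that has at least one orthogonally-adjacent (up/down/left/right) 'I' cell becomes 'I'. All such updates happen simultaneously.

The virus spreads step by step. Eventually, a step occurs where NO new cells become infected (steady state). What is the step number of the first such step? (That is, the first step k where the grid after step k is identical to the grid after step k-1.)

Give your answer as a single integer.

Step 0 (initial): 3 infected
Step 1: +6 new -> 9 infected
Step 2: +6 new -> 15 infected
Step 3: +3 new -> 18 infected
Step 4: +2 new -> 20 infected
Step 5: +2 new -> 22 infected
Step 6: +1 new -> 23 infected
Step 7: +0 new -> 23 infected

Answer: 7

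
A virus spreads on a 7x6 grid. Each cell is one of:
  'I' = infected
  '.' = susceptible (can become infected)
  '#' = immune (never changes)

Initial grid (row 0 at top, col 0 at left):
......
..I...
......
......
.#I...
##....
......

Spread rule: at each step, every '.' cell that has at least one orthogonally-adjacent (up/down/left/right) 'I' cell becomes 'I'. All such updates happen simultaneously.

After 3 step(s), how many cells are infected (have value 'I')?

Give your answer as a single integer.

Step 0 (initial): 2 infected
Step 1: +7 new -> 9 infected
Step 2: +11 new -> 20 infected
Step 3: +11 new -> 31 infected

Answer: 31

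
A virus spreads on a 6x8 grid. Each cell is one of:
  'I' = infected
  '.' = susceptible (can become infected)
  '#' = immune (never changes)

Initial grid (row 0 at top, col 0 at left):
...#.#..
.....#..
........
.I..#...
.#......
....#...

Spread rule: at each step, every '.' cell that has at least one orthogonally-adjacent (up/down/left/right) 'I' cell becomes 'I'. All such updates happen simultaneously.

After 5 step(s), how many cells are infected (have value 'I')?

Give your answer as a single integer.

Step 0 (initial): 1 infected
Step 1: +3 new -> 4 infected
Step 2: +6 new -> 10 infected
Step 3: +7 new -> 17 infected
Step 4: +7 new -> 24 infected
Step 5: +3 new -> 27 infected

Answer: 27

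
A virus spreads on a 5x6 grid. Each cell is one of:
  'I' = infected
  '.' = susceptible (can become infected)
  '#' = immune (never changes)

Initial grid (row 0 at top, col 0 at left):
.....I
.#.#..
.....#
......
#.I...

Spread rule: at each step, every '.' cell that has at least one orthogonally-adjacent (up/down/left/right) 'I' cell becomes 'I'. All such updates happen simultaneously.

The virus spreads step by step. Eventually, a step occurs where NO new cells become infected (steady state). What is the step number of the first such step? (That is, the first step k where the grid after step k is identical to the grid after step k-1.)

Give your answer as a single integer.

Answer: 6

Derivation:
Step 0 (initial): 2 infected
Step 1: +5 new -> 7 infected
Step 2: +6 new -> 13 infected
Step 3: +8 new -> 21 infected
Step 4: +3 new -> 24 infected
Step 5: +2 new -> 26 infected
Step 6: +0 new -> 26 infected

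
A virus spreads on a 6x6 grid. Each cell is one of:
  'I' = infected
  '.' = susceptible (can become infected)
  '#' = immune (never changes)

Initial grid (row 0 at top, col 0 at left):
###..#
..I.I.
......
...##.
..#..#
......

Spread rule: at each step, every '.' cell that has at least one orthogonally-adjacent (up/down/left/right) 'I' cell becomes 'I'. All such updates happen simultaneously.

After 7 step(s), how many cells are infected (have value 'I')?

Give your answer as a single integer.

Answer: 24

Derivation:
Step 0 (initial): 2 infected
Step 1: +6 new -> 8 infected
Step 2: +6 new -> 14 infected
Step 3: +3 new -> 17 infected
Step 4: +2 new -> 19 infected
Step 5: +2 new -> 21 infected
Step 6: +2 new -> 23 infected
Step 7: +1 new -> 24 infected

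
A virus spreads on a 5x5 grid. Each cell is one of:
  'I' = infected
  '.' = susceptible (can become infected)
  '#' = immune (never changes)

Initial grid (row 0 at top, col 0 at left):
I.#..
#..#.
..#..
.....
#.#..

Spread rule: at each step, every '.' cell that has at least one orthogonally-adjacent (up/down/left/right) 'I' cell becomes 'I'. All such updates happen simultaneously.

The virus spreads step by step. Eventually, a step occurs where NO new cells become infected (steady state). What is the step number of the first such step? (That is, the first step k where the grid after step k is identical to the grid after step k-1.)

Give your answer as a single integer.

Answer: 12

Derivation:
Step 0 (initial): 1 infected
Step 1: +1 new -> 2 infected
Step 2: +1 new -> 3 infected
Step 3: +2 new -> 5 infected
Step 4: +2 new -> 7 infected
Step 5: +3 new -> 10 infected
Step 6: +1 new -> 11 infected
Step 7: +3 new -> 14 infected
Step 8: +2 new -> 16 infected
Step 9: +1 new -> 17 infected
Step 10: +1 new -> 18 infected
Step 11: +1 new -> 19 infected
Step 12: +0 new -> 19 infected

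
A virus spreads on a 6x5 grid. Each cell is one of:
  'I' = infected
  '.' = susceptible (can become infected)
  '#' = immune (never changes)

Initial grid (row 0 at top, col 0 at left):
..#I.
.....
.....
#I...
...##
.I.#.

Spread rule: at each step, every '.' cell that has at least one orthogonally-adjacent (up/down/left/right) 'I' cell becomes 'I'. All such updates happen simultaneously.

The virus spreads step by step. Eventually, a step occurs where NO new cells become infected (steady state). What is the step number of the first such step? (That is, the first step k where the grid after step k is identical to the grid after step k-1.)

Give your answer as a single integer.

Answer: 5

Derivation:
Step 0 (initial): 3 infected
Step 1: +7 new -> 10 infected
Step 2: +9 new -> 19 infected
Step 3: +4 new -> 23 infected
Step 4: +1 new -> 24 infected
Step 5: +0 new -> 24 infected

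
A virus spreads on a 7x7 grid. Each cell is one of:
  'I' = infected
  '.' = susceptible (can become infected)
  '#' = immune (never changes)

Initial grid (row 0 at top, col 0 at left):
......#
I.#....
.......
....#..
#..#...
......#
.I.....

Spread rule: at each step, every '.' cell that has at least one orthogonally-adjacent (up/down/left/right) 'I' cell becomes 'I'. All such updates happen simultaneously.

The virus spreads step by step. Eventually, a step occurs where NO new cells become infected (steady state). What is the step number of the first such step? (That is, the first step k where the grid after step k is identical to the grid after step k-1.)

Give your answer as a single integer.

Step 0 (initial): 2 infected
Step 1: +6 new -> 8 infected
Step 2: +7 new -> 15 infected
Step 3: +6 new -> 21 infected
Step 4: +5 new -> 26 infected
Step 5: +7 new -> 33 infected
Step 6: +4 new -> 37 infected
Step 7: +4 new -> 41 infected
Step 8: +2 new -> 43 infected
Step 9: +0 new -> 43 infected

Answer: 9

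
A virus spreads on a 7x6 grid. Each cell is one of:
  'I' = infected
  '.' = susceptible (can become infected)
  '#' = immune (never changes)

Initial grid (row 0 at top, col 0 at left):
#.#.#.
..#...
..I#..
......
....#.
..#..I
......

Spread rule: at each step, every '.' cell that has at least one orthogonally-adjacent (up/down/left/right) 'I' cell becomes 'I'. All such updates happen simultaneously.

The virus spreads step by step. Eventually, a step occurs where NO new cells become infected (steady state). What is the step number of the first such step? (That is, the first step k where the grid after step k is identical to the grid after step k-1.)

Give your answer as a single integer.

Answer: 8

Derivation:
Step 0 (initial): 2 infected
Step 1: +5 new -> 7 infected
Step 2: +8 new -> 15 infected
Step 3: +8 new -> 23 infected
Step 4: +5 new -> 28 infected
Step 5: +4 new -> 32 infected
Step 6: +2 new -> 34 infected
Step 7: +1 new -> 35 infected
Step 8: +0 new -> 35 infected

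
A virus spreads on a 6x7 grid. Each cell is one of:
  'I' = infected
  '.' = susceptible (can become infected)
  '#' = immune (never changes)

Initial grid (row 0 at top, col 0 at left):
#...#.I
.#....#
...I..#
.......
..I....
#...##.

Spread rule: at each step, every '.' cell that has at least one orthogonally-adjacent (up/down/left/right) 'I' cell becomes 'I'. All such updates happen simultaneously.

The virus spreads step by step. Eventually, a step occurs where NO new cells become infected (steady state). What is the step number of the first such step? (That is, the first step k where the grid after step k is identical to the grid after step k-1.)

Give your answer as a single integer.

Step 0 (initial): 3 infected
Step 1: +9 new -> 12 infected
Step 2: +12 new -> 24 infected
Step 3: +5 new -> 29 infected
Step 4: +4 new -> 33 infected
Step 5: +1 new -> 34 infected
Step 6: +0 new -> 34 infected

Answer: 6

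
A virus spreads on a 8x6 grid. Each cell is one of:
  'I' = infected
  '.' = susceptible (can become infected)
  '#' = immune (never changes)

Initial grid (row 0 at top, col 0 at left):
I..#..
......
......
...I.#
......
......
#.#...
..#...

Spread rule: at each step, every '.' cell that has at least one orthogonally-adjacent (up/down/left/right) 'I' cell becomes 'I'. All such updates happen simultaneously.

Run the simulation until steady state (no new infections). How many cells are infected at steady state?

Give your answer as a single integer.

Step 0 (initial): 2 infected
Step 1: +6 new -> 8 infected
Step 2: +10 new -> 18 infected
Step 3: +10 new -> 28 infected
Step 4: +7 new -> 35 infected
Step 5: +5 new -> 40 infected
Step 6: +2 new -> 42 infected
Step 7: +1 new -> 43 infected
Step 8: +0 new -> 43 infected

Answer: 43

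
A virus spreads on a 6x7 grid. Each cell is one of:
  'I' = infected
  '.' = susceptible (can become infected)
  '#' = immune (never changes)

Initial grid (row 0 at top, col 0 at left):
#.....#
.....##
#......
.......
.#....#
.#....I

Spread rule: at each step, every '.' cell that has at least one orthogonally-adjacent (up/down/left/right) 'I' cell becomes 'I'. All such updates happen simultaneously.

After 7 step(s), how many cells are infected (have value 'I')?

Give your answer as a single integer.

Step 0 (initial): 1 infected
Step 1: +1 new -> 2 infected
Step 2: +2 new -> 4 infected
Step 3: +3 new -> 7 infected
Step 4: +5 new -> 12 infected
Step 5: +4 new -> 16 infected
Step 6: +3 new -> 19 infected
Step 7: +4 new -> 23 infected

Answer: 23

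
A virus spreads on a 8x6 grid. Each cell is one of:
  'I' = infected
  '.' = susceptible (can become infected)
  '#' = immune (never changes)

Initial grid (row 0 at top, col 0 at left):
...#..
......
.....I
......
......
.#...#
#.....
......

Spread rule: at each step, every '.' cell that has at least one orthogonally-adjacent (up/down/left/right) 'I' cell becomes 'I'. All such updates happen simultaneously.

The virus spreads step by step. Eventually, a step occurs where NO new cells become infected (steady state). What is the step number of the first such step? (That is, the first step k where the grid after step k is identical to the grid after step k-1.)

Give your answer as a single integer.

Step 0 (initial): 1 infected
Step 1: +3 new -> 4 infected
Step 2: +5 new -> 9 infected
Step 3: +5 new -> 14 infected
Step 4: +5 new -> 19 infected
Step 5: +7 new -> 26 infected
Step 6: +8 new -> 34 infected
Step 7: +5 new -> 39 infected
Step 8: +3 new -> 42 infected
Step 9: +1 new -> 43 infected
Step 10: +1 new -> 44 infected
Step 11: +0 new -> 44 infected

Answer: 11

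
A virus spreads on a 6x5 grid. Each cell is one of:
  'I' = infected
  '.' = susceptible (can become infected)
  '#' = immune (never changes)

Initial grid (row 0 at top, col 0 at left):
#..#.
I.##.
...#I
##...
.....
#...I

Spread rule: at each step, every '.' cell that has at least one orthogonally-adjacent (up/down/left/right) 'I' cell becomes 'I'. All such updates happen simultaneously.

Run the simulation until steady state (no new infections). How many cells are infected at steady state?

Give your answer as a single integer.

Answer: 22

Derivation:
Step 0 (initial): 3 infected
Step 1: +6 new -> 9 infected
Step 2: +6 new -> 15 infected
Step 3: +5 new -> 20 infected
Step 4: +1 new -> 21 infected
Step 5: +1 new -> 22 infected
Step 6: +0 new -> 22 infected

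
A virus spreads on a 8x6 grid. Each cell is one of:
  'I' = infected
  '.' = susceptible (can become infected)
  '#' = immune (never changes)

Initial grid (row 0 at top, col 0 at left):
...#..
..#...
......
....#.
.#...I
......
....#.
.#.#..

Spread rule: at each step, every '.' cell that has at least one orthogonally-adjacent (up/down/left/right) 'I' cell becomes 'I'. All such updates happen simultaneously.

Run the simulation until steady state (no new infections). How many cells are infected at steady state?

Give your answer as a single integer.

Step 0 (initial): 1 infected
Step 1: +3 new -> 4 infected
Step 2: +4 new -> 8 infected
Step 3: +6 new -> 14 infected
Step 4: +7 new -> 21 infected
Step 5: +6 new -> 27 infected
Step 6: +5 new -> 32 infected
Step 7: +4 new -> 36 infected
Step 8: +3 new -> 39 infected
Step 9: +2 new -> 41 infected
Step 10: +0 new -> 41 infected

Answer: 41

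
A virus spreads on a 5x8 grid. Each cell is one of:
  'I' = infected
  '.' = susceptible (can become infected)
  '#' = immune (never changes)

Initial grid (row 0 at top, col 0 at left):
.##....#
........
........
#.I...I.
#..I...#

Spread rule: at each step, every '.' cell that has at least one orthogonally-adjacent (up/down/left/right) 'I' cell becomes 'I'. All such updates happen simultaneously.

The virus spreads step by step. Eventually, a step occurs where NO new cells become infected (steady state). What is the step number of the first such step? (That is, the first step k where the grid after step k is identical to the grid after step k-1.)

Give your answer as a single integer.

Step 0 (initial): 3 infected
Step 1: +9 new -> 12 infected
Step 2: +9 new -> 21 infected
Step 3: +7 new -> 28 infected
Step 4: +4 new -> 32 infected
Step 5: +2 new -> 34 infected
Step 6: +0 new -> 34 infected

Answer: 6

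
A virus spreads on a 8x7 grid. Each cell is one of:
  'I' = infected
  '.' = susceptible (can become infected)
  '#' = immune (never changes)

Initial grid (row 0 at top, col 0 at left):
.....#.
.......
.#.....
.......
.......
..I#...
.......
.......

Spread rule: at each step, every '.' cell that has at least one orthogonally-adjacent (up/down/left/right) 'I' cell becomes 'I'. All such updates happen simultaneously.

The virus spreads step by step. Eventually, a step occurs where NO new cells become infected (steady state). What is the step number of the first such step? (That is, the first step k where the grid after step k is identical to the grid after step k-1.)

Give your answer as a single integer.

Answer: 10

Derivation:
Step 0 (initial): 1 infected
Step 1: +3 new -> 4 infected
Step 2: +7 new -> 11 infected
Step 3: +9 new -> 20 infected
Step 4: +9 new -> 29 infected
Step 5: +10 new -> 39 infected
Step 6: +8 new -> 47 infected
Step 7: +4 new -> 51 infected
Step 8: +1 new -> 52 infected
Step 9: +1 new -> 53 infected
Step 10: +0 new -> 53 infected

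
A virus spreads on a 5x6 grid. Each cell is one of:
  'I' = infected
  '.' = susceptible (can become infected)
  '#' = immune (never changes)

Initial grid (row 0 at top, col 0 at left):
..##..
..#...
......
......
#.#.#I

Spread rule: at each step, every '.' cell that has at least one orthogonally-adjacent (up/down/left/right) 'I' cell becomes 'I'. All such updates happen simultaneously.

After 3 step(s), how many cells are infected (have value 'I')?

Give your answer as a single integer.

Answer: 7

Derivation:
Step 0 (initial): 1 infected
Step 1: +1 new -> 2 infected
Step 2: +2 new -> 4 infected
Step 3: +3 new -> 7 infected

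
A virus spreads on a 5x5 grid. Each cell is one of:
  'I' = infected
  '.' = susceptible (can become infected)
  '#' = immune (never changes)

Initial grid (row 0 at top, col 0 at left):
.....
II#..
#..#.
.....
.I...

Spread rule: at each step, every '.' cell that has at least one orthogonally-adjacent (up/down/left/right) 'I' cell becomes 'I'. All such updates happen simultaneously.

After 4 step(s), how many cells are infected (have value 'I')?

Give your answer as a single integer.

Step 0 (initial): 3 infected
Step 1: +6 new -> 9 infected
Step 2: +5 new -> 14 infected
Step 3: +3 new -> 17 infected
Step 4: +3 new -> 20 infected

Answer: 20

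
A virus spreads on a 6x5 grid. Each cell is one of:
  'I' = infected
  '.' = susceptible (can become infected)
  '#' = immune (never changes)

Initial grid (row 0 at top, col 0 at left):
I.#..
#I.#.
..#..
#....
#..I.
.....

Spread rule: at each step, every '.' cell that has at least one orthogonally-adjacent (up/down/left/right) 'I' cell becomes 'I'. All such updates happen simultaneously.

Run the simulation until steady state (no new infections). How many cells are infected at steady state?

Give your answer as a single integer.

Answer: 24

Derivation:
Step 0 (initial): 3 infected
Step 1: +7 new -> 10 infected
Step 2: +8 new -> 18 infected
Step 3: +2 new -> 20 infected
Step 4: +2 new -> 22 infected
Step 5: +1 new -> 23 infected
Step 6: +1 new -> 24 infected
Step 7: +0 new -> 24 infected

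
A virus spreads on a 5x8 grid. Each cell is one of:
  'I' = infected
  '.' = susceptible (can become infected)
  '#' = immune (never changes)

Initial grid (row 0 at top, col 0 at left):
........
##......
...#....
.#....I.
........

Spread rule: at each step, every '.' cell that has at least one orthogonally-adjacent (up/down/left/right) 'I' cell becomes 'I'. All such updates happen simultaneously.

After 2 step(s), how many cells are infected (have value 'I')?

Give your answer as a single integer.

Step 0 (initial): 1 infected
Step 1: +4 new -> 5 infected
Step 2: +6 new -> 11 infected

Answer: 11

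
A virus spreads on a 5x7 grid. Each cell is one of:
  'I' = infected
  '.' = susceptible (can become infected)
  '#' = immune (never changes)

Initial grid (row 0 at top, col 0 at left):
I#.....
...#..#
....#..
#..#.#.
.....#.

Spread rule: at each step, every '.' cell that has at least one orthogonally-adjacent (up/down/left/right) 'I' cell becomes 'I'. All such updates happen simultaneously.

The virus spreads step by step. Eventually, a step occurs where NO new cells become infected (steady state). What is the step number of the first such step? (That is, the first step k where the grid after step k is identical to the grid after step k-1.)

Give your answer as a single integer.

Step 0 (initial): 1 infected
Step 1: +1 new -> 2 infected
Step 2: +2 new -> 4 infected
Step 3: +2 new -> 6 infected
Step 4: +3 new -> 9 infected
Step 5: +4 new -> 13 infected
Step 6: +3 new -> 16 infected
Step 7: +3 new -> 19 infected
Step 8: +3 new -> 22 infected
Step 9: +2 new -> 24 infected
Step 10: +1 new -> 25 infected
Step 11: +1 new -> 26 infected
Step 12: +1 new -> 27 infected
Step 13: +0 new -> 27 infected

Answer: 13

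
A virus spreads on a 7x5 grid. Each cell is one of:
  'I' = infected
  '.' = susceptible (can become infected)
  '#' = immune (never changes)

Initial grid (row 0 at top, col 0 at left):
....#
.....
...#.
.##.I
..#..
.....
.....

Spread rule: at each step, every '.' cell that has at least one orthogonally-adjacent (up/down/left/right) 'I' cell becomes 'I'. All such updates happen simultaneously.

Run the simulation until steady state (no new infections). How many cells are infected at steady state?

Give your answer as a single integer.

Answer: 30

Derivation:
Step 0 (initial): 1 infected
Step 1: +3 new -> 4 infected
Step 2: +3 new -> 7 infected
Step 3: +3 new -> 10 infected
Step 4: +4 new -> 14 infected
Step 5: +5 new -> 19 infected
Step 6: +6 new -> 25 infected
Step 7: +4 new -> 29 infected
Step 8: +1 new -> 30 infected
Step 9: +0 new -> 30 infected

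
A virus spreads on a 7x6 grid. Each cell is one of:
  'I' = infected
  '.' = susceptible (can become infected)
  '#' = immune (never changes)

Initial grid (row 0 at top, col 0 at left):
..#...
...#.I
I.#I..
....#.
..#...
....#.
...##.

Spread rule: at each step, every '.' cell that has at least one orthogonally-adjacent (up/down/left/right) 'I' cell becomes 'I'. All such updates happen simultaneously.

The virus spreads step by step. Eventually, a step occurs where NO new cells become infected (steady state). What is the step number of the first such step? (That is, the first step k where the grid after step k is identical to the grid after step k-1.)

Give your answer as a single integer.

Step 0 (initial): 3 infected
Step 1: +8 new -> 11 infected
Step 2: +8 new -> 19 infected
Step 3: +8 new -> 27 infected
Step 4: +4 new -> 31 infected
Step 5: +3 new -> 34 infected
Step 6: +0 new -> 34 infected

Answer: 6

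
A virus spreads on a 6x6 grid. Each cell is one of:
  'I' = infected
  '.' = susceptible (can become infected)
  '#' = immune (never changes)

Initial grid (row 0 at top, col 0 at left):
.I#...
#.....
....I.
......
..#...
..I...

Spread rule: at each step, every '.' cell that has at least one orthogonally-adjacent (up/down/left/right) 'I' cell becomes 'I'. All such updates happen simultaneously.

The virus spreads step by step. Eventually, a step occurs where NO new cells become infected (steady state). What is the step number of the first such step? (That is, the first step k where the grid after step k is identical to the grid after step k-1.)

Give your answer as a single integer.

Answer: 5

Derivation:
Step 0 (initial): 3 infected
Step 1: +8 new -> 11 infected
Step 2: +13 new -> 24 infected
Step 3: +8 new -> 32 infected
Step 4: +1 new -> 33 infected
Step 5: +0 new -> 33 infected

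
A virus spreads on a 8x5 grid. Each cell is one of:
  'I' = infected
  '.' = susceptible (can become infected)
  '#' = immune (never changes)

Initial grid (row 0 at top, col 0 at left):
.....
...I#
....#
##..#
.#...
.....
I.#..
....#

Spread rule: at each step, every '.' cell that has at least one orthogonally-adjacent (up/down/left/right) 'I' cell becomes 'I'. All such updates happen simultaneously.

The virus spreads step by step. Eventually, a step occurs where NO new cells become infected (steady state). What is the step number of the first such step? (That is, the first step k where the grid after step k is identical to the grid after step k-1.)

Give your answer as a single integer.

Step 0 (initial): 2 infected
Step 1: +6 new -> 8 infected
Step 2: +8 new -> 16 infected
Step 3: +7 new -> 23 infected
Step 4: +6 new -> 29 infected
Step 5: +2 new -> 31 infected
Step 6: +1 new -> 32 infected
Step 7: +0 new -> 32 infected

Answer: 7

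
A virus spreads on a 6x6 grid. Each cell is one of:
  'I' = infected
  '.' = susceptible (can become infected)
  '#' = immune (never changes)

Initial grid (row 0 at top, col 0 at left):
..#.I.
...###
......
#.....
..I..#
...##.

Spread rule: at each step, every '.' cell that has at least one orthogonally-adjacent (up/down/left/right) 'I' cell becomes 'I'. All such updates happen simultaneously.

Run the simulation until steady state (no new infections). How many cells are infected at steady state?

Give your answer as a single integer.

Answer: 27

Derivation:
Step 0 (initial): 2 infected
Step 1: +6 new -> 8 infected
Step 2: +6 new -> 14 infected
Step 3: +5 new -> 19 infected
Step 4: +4 new -> 23 infected
Step 5: +3 new -> 26 infected
Step 6: +1 new -> 27 infected
Step 7: +0 new -> 27 infected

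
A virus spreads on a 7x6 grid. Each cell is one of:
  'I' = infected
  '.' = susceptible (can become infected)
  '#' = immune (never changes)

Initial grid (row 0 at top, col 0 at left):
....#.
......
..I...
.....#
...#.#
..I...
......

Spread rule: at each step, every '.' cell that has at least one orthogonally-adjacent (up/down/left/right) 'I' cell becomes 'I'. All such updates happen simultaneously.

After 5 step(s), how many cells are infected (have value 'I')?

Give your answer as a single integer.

Step 0 (initial): 2 infected
Step 1: +8 new -> 10 infected
Step 2: +12 new -> 22 infected
Step 3: +12 new -> 34 infected
Step 4: +3 new -> 37 infected
Step 5: +1 new -> 38 infected

Answer: 38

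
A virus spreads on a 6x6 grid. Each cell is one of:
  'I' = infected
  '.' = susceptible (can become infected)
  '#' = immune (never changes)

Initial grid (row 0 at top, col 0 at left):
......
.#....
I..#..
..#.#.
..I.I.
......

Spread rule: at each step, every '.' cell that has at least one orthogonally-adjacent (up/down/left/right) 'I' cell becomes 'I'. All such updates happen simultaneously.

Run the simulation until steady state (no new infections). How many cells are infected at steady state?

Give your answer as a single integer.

Answer: 32

Derivation:
Step 0 (initial): 3 infected
Step 1: +8 new -> 11 infected
Step 2: +9 new -> 20 infected
Step 3: +4 new -> 24 infected
Step 4: +4 new -> 28 infected
Step 5: +3 new -> 31 infected
Step 6: +1 new -> 32 infected
Step 7: +0 new -> 32 infected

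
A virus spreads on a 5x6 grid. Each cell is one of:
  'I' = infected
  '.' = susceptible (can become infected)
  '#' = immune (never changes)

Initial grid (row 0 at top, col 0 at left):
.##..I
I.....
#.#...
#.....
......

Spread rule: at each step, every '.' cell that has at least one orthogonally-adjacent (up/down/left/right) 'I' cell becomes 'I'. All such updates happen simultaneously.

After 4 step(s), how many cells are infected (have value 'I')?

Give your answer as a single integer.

Step 0 (initial): 2 infected
Step 1: +4 new -> 6 infected
Step 2: +5 new -> 11 infected
Step 3: +4 new -> 15 infected
Step 4: +5 new -> 20 infected

Answer: 20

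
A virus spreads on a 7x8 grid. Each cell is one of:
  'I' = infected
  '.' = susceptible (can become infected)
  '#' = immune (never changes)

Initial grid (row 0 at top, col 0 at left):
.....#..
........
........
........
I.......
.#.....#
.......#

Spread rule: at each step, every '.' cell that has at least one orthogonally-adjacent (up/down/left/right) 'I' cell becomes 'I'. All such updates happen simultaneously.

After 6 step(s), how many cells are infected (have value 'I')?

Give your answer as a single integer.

Step 0 (initial): 1 infected
Step 1: +3 new -> 4 infected
Step 2: +4 new -> 8 infected
Step 3: +6 new -> 14 infected
Step 4: +7 new -> 21 infected
Step 5: +7 new -> 28 infected
Step 6: +7 new -> 35 infected

Answer: 35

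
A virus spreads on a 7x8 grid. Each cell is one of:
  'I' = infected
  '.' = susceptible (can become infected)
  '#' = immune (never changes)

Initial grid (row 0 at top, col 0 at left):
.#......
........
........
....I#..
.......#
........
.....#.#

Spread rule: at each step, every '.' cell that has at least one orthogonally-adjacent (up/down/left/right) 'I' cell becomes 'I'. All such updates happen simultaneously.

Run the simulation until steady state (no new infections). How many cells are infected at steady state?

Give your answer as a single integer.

Answer: 51

Derivation:
Step 0 (initial): 1 infected
Step 1: +3 new -> 4 infected
Step 2: +7 new -> 11 infected
Step 3: +11 new -> 22 infected
Step 4: +12 new -> 34 infected
Step 5: +11 new -> 45 infected
Step 6: +4 new -> 49 infected
Step 7: +2 new -> 51 infected
Step 8: +0 new -> 51 infected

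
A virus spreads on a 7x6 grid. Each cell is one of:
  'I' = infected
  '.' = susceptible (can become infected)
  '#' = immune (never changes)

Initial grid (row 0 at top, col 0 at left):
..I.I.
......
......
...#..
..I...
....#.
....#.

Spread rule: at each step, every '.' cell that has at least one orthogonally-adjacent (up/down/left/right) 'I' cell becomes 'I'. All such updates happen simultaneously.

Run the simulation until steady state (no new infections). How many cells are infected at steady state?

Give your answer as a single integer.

Step 0 (initial): 3 infected
Step 1: +9 new -> 12 infected
Step 2: +12 new -> 24 infected
Step 3: +10 new -> 34 infected
Step 4: +4 new -> 38 infected
Step 5: +1 new -> 39 infected
Step 6: +0 new -> 39 infected

Answer: 39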